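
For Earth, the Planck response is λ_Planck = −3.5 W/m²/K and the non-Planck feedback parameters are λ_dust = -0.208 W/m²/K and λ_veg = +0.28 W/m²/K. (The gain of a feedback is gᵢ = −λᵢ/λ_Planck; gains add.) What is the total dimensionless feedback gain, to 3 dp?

Convert to gains: g_dust = -0.208/3.5 = -0.05943; g_veg = 0.28/3.5 = 0.08.
Total gain g = 0.02057.

0.021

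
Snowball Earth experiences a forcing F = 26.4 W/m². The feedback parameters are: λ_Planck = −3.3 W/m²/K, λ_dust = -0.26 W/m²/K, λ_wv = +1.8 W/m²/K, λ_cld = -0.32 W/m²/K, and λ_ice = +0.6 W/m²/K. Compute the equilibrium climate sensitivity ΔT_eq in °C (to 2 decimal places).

Net feedback parameter λ = (−3.3) + (-0.26) + (+1.8) + (-0.32) + (+0.6) = -1.48 W/m²/K.
ΔT = −F/λ = −26.4/(-1.48) = 17.84 °C.

17.84 °C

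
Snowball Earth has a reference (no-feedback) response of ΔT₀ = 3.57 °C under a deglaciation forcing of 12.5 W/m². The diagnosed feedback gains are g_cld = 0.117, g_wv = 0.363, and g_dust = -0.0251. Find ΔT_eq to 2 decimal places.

6.55 °C

Total gain g = 0.117 + 0.363 − 0.0251 = 0.4549.
Amplification A = 1/(1 − 0.4549) = 1.835.
ΔT = 3.57 × 1.835 = 6.55 °C.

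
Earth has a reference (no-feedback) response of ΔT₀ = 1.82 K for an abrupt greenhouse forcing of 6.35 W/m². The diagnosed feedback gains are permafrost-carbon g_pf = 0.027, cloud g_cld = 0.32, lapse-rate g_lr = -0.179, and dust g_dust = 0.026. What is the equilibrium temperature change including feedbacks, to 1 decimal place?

Total gain g = 0.027 + 0.32 − 0.179 + 0.026 = 0.194.
Amplification A = 1/(1 − 0.194) = 1.241.
ΔT = 1.82 × 1.241 = 2.3 K.

2.3 K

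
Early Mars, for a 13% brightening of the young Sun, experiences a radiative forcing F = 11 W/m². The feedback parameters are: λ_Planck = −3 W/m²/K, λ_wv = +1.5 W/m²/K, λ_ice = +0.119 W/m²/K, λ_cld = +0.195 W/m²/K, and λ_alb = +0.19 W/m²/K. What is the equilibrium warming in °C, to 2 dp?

Net feedback parameter λ = (−3) + (+1.5) + (+0.119) + (+0.195) + (+0.19) = -0.996 W/m²/K.
ΔT = −F/λ = −11/(-0.996) = 11.04 °C.

11.04 °C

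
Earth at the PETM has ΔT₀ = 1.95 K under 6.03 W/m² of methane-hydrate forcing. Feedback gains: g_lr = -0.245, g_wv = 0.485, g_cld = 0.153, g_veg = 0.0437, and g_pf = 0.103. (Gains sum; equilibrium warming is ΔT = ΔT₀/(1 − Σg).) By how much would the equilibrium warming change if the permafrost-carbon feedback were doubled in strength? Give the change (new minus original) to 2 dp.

Original: g = 0.5397, ΔT = 1.95/(1−0.5397) = 4.2364 K.
With doubled permafrost-carbon: g' = 0.6427, ΔT' = 1.95/(1−0.6427) = 5.4576 K.
Change = 5.4576 − 4.2364 = 1.22 K.

1.22 K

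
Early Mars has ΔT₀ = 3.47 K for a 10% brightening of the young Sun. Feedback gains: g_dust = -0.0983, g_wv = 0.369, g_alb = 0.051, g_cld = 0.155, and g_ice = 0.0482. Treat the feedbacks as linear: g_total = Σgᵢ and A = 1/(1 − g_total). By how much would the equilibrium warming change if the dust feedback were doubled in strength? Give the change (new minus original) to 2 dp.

-1.25 K

Original: g = 0.5249, ΔT = 3.47/(1−0.5249) = 7.3037 K.
With doubled dust: g' = 0.4266, ΔT' = 3.47/(1−0.4266) = 6.0516 K.
Change = 6.0516 − 7.3037 = -1.25 K.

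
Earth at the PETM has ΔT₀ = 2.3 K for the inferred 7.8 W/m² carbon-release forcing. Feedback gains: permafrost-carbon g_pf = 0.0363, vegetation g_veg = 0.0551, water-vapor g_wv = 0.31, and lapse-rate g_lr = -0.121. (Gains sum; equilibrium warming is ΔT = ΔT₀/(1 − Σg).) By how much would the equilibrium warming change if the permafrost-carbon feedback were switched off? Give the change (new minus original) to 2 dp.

Original: g = 0.2804, ΔT = 2.3/(1−0.2804) = 3.1962 K.
Without permafrost-carbon: g' = 0.2441, ΔT' = 2.3/(1−0.2441) = 3.0427 K.
Change = 3.0427 − 3.1962 = -0.15 K.

-0.15 K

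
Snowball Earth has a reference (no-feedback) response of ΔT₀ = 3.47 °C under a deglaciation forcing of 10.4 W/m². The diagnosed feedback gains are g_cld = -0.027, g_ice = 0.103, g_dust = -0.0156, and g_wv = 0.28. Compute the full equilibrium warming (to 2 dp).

5.26 °C

Total gain g = -0.027 + 0.103 − 0.0156 + 0.28 = 0.3404.
Amplification A = 1/(1 − 0.3404) = 1.516.
ΔT = 3.47 × 1.516 = 5.26 °C.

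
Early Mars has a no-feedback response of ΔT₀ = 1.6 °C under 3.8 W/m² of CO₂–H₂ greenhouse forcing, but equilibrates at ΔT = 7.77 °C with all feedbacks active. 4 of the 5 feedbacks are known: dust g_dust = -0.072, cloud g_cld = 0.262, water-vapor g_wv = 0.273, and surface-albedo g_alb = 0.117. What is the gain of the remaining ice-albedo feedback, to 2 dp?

0.21

Amplification A = ΔT/ΔT₀ = 7.77/1.6 = 4.856.
Total gain g = 1 − 1/A = 1 − 1/4.856 = 0.7941.
Known gains sum to -0.072 + 0.262 + 0.273 + 0.117 = 0.58.
g_ice = 0.7941 − 0.58 = 0.21.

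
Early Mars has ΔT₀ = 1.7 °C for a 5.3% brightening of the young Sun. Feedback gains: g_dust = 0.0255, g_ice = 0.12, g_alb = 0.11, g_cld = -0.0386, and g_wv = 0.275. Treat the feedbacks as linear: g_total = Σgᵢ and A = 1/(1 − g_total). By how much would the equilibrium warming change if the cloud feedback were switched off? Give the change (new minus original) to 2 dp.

0.28 °C

Original: g = 0.4919, ΔT = 1.7/(1−0.4919) = 3.3458 °C.
Without cloud: g' = 0.5305, ΔT' = 1.7/(1−0.5305) = 3.6209 °C.
Change = 3.6209 − 3.3458 = 0.28 °C.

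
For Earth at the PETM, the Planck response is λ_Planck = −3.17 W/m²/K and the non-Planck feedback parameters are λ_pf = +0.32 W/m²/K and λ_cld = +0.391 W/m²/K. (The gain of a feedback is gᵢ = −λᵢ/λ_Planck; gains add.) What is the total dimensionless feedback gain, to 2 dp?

Convert to gains: g_pf = 0.32/3.17 = 0.1009; g_cld = 0.391/3.17 = 0.1233.
Total gain g = 0.2242.

0.22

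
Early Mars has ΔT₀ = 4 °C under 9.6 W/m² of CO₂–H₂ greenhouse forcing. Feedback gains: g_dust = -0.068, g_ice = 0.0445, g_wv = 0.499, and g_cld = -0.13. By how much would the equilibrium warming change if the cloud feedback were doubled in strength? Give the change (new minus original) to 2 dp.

Original: g = 0.3455, ΔT = 4/(1−0.3455) = 6.1115 °C.
With doubled cloud: g' = 0.2155, ΔT' = 4/(1−0.2155) = 5.0988 °C.
Change = 5.0988 − 6.1115 = -1.01 °C.

-1.01 °C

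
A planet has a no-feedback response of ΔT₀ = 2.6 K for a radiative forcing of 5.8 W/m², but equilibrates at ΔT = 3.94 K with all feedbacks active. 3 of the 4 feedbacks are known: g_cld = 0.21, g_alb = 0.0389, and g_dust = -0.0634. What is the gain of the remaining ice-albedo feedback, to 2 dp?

Amplification A = ΔT/ΔT₀ = 3.94/2.6 = 1.515.
Total gain g = 1 − 1/A = 1 − 1/1.515 = 0.3399.
Known gains sum to 0.21 + 0.0389 − 0.0634 = 0.1855.
g_ice = 0.3399 − 0.1855 = 0.15.

0.15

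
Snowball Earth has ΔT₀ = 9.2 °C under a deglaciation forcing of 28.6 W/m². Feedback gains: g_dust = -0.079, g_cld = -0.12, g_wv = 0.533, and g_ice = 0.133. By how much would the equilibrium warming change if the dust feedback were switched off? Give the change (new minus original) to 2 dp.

3.00 °C

Original: g = 0.467, ΔT = 9.2/(1−0.467) = 17.2608 °C.
Without dust: g' = 0.546, ΔT' = 9.2/(1−0.546) = 20.2643 °C.
Change = 20.2643 − 17.2608 = 3.00 °C.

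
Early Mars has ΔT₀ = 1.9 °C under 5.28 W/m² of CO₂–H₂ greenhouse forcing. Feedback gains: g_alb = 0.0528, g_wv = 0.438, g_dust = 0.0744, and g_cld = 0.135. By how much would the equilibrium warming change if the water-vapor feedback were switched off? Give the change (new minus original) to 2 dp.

-3.76 °C

Original: g = 0.7002, ΔT = 1.9/(1−0.7002) = 6.3376 °C.
Without water-vapor: g' = 0.2622, ΔT' = 1.9/(1−0.2622) = 2.5752 °C.
Change = 2.5752 − 6.3376 = -3.76 °C.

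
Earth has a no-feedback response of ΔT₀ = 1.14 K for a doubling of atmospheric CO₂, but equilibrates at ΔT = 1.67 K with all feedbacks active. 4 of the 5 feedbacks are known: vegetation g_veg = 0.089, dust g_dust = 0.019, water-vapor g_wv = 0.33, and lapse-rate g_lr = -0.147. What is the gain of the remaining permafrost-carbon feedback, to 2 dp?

0.03

Amplification A = ΔT/ΔT₀ = 1.67/1.14 = 1.465.
Total gain g = 1 − 1/A = 1 − 1/1.465 = 0.3174.
Known gains sum to 0.089 + 0.019 + 0.33 − 0.147 = 0.291.
g_pf = 0.3174 − 0.291 = 0.03.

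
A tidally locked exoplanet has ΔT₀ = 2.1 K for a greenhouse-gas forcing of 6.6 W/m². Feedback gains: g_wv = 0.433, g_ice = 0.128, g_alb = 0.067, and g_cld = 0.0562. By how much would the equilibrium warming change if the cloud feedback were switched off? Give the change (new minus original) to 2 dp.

-1.00 K

Original: g = 0.6842, ΔT = 2.1/(1−0.6842) = 6.6498 K.
Without cloud: g' = 0.628, ΔT' = 2.1/(1−0.628) = 5.6452 K.
Change = 5.6452 − 6.6498 = -1.00 K.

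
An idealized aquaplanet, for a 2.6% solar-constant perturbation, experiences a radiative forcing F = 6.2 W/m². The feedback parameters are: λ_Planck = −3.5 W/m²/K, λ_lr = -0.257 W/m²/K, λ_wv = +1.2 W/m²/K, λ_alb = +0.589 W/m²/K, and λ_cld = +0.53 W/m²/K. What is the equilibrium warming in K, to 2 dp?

4.31 K

Net feedback parameter λ = (−3.5) + (-0.257) + (+1.2) + (+0.589) + (+0.53) = -1.438 W/m²/K.
ΔT = −F/λ = −6.2/(-1.438) = 4.31 K.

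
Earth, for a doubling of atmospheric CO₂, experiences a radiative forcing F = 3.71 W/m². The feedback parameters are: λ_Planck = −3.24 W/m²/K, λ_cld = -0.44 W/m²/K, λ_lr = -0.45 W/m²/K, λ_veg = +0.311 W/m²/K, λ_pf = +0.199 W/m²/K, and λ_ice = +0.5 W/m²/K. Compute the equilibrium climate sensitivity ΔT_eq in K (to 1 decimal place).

1.2 K

Net feedback parameter λ = (−3.24) + (-0.44) + (-0.45) + (+0.311) + (+0.199) + (+0.5) = -3.12 W/m²/K.
ΔT = −F/λ = −3.71/(-3.12) = 1.2 K.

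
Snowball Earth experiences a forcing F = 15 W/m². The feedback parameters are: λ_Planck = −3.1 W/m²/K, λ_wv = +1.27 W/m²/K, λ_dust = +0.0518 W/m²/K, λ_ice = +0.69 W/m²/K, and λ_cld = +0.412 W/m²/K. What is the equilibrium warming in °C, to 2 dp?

22.18 °C

Net feedback parameter λ = (−3.1) + (+1.27) + (+0.0518) + (+0.69) + (+0.412) = -0.6762 W/m²/K.
ΔT = −F/λ = −15/(-0.6762) = 22.18 °C.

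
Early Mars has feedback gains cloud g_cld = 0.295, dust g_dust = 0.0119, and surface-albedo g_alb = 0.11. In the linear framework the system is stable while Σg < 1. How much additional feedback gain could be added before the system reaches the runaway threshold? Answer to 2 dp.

0.58

Current total gain = 0.295 + 0.0119 + 0.11 = 0.4169.
Margin to runaway = 1 − 0.4169 = 0.58.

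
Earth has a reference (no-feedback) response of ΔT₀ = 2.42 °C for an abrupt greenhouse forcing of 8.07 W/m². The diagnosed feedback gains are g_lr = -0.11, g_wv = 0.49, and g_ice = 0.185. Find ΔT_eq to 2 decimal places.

5.56 °C

Total gain g = -0.11 + 0.49 + 0.185 = 0.565.
Amplification A = 1/(1 − 0.565) = 2.299.
ΔT = 2.42 × 2.299 = 5.56 °C.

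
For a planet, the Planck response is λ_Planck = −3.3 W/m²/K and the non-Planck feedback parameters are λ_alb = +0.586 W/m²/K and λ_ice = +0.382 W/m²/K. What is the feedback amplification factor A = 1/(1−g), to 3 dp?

1.415

Convert to gains: g_alb = 0.586/3.3 = 0.1776; g_ice = 0.382/3.3 = 0.1158.
Total gain g = 0.2934.
A = 1/(1 − 0.2934) = 1.415.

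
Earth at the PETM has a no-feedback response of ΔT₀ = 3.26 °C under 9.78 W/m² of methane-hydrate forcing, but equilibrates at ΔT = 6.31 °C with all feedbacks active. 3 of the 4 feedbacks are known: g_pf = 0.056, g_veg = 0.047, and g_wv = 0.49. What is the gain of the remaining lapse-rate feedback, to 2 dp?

Amplification A = ΔT/ΔT₀ = 6.31/3.26 = 1.936.
Total gain g = 1 − 1/A = 1 − 1/1.936 = 0.4835.
Known gains sum to 0.056 + 0.047 + 0.49 = 0.593.
g_lr = 0.4835 − 0.593 = -0.11.

-0.11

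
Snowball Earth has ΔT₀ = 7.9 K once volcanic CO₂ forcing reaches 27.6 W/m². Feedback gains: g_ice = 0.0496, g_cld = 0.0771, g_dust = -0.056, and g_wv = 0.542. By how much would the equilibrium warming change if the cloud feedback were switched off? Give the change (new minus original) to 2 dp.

Original: g = 0.6127, ΔT = 7.9/(1−0.6127) = 20.3976 K.
Without cloud: g' = 0.5356, ΔT' = 7.9/(1−0.5356) = 17.0112 K.
Change = 17.0112 − 20.3976 = -3.39 K.

-3.39 K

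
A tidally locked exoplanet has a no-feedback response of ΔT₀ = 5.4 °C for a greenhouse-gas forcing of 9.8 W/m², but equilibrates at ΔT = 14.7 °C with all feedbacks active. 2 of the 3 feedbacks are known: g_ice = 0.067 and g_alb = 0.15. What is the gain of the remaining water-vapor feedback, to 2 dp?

0.42

Amplification A = ΔT/ΔT₀ = 14.7/5.4 = 2.722.
Total gain g = 1 − 1/A = 1 − 1/2.722 = 0.6326.
Known gains sum to 0.067 + 0.15 = 0.217.
g_wv = 0.6326 − 0.217 = 0.42.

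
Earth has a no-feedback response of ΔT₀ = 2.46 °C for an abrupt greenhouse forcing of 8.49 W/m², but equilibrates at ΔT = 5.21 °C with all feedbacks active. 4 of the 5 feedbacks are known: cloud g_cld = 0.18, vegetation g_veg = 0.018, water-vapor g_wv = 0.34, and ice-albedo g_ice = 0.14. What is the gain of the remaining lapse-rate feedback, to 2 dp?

-0.15

Amplification A = ΔT/ΔT₀ = 5.21/2.46 = 2.118.
Total gain g = 1 − 1/A = 1 − 1/2.118 = 0.5279.
Known gains sum to 0.18 + 0.018 + 0.34 + 0.14 = 0.678.
g_lr = 0.5279 − 0.678 = -0.15.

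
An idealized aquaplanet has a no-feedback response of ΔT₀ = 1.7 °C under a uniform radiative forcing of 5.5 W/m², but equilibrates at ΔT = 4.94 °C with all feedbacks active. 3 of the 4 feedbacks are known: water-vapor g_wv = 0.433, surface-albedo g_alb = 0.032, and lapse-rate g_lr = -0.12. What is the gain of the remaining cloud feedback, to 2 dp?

0.31

Amplification A = ΔT/ΔT₀ = 4.94/1.7 = 2.906.
Total gain g = 1 − 1/A = 1 − 1/2.906 = 0.6559.
Known gains sum to 0.433 + 0.032 − 0.12 = 0.345.
g_cld = 0.6559 − 0.345 = 0.31.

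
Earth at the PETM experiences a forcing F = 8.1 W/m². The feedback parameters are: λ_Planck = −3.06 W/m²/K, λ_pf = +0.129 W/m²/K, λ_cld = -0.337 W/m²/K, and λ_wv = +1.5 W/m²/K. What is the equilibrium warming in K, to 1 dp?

Net feedback parameter λ = (−3.06) + (+0.129) + (-0.337) + (+1.5) = -1.768 W/m²/K.
ΔT = −F/λ = −8.1/(-1.768) = 4.6 K.

4.6 K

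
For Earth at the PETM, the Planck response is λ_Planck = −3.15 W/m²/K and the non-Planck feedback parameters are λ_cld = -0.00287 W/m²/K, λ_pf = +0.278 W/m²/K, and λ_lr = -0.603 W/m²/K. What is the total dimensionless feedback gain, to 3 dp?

Convert to gains: g_cld = -0.00287/3.15 = -0.000911; g_pf = 0.278/3.15 = 0.08825; g_lr = -0.603/3.15 = -0.1914.
Total gain g = -0.104061.

-0.104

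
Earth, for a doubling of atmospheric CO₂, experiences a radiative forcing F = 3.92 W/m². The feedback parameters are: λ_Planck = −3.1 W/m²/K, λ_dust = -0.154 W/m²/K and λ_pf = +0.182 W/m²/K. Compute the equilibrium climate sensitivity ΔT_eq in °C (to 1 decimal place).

1.3 °C

Net feedback parameter λ = (−3.1) + (-0.154) + (+0.182) = -3.072 W/m²/K.
ΔT = −F/λ = −3.92/(-3.072) = 1.3 °C.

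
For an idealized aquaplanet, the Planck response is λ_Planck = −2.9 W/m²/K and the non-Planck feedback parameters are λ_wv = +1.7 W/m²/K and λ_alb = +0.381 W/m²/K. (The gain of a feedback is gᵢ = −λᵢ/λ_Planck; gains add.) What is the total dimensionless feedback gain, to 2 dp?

0.72

Convert to gains: g_wv = 1.7/2.9 = 0.5862; g_alb = 0.381/2.9 = 0.1314.
Total gain g = 0.7176.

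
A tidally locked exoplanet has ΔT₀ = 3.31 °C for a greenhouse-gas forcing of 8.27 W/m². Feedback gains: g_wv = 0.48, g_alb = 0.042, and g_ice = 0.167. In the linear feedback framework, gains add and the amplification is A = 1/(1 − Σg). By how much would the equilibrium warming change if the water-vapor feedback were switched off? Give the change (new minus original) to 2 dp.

Original: g = 0.689, ΔT = 3.31/(1−0.689) = 10.6431 °C.
Without water-vapor: g' = 0.209, ΔT' = 3.31/(1−0.209) = 4.1846 °C.
Change = 4.1846 − 10.6431 = -6.46 °C.

-6.46 °C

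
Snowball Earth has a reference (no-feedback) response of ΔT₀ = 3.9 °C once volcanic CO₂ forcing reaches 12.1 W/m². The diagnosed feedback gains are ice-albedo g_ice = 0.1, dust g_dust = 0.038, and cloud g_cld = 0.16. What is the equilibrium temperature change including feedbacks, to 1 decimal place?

5.6 °C

Total gain g = 0.1 + 0.038 + 0.16 = 0.298.
Amplification A = 1/(1 − 0.298) = 1.425.
ΔT = 3.9 × 1.425 = 5.6 °C.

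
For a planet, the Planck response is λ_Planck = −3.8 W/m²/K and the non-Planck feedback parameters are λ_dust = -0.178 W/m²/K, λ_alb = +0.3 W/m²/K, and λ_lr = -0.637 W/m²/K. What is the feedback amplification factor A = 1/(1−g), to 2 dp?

Convert to gains: g_dust = -0.178/3.8 = -0.04684; g_alb = 0.3/3.8 = 0.07895; g_lr = -0.637/3.8 = -0.1676.
Total gain g = -0.13549.
A = 1/(1 + 0.13549) = 0.88.

0.88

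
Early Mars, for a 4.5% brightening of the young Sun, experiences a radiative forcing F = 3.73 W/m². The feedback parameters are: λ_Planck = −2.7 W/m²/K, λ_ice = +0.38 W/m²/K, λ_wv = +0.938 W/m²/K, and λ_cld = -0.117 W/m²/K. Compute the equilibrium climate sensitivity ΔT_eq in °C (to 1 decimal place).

Net feedback parameter λ = (−2.7) + (+0.38) + (+0.938) + (-0.117) = -1.499 W/m²/K.
ΔT = −F/λ = −3.73/(-1.499) = 2.5 °C.

2.5 °C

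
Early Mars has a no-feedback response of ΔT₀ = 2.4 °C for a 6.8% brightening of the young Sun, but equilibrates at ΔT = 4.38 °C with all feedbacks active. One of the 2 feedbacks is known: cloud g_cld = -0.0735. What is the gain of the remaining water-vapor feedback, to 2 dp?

0.53

Amplification A = ΔT/ΔT₀ = 4.38/2.4 = 1.825.
Total gain g = 1 − 1/A = 1 − 1/1.825 = 0.4521.
The known gain is -0.0735.
g_wv = 0.4521 + 0.0735 = 0.53.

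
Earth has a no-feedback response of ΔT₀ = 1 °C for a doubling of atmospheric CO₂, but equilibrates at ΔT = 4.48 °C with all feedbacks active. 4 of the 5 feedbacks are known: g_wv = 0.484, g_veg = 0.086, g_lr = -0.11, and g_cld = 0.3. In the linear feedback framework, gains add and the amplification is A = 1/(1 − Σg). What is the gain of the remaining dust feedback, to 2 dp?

0.02

Amplification A = ΔT/ΔT₀ = 4.48/1 = 4.48.
Total gain g = 1 − 1/A = 1 − 1/4.48 = 0.7768.
Known gains sum to 0.484 + 0.086 − 0.11 + 0.3 = 0.76.
g_dust = 0.7768 − 0.76 = 0.02.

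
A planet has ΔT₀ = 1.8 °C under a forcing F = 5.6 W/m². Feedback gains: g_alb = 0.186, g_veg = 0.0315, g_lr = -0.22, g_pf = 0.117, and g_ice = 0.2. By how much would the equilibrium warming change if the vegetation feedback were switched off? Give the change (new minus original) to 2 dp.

Original: g = 0.3145, ΔT = 1.8/(1−0.3145) = 2.6258 °C.
Without vegetation: g' = 0.283, ΔT' = 1.8/(1−0.283) = 2.5105 °C.
Change = 2.5105 − 2.6258 = -0.12 °C.

-0.12 °C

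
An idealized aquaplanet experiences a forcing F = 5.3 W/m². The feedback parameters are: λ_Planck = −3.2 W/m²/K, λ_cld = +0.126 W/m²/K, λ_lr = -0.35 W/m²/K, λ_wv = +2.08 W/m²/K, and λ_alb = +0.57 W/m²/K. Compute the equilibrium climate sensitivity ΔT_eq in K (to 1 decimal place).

6.8 K

Net feedback parameter λ = (−3.2) + (+0.126) + (-0.35) + (+2.08) + (+0.57) = -0.774 W/m²/K.
ΔT = −F/λ = −5.3/(-0.774) = 6.8 K.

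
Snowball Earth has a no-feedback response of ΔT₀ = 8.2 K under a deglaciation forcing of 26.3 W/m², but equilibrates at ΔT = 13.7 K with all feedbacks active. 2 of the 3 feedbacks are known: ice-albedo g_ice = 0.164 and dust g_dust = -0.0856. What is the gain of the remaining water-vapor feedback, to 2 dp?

0.32

Amplification A = ΔT/ΔT₀ = 13.7/8.2 = 1.671.
Total gain g = 1 − 1/A = 1 − 1/1.671 = 0.4016.
Known gains sum to 0.164 − 0.0856 = 0.0784.
g_wv = 0.4016 − 0.0784 = 0.32.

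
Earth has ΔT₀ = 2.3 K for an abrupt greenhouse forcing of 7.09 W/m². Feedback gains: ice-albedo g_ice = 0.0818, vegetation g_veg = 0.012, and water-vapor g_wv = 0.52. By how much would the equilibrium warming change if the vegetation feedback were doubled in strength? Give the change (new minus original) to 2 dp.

Original: g = 0.6138, ΔT = 2.3/(1−0.6138) = 5.9555 K.
With doubled vegetation: g' = 0.6258, ΔT' = 2.3/(1−0.6258) = 6.1464 K.
Change = 6.1464 − 5.9555 = 0.19 K.

0.19 K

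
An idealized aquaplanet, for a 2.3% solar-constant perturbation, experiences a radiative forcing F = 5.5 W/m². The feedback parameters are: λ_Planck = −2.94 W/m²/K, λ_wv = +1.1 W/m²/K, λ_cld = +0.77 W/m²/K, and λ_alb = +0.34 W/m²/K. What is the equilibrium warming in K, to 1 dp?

7.5 K

Net feedback parameter λ = (−2.94) + (+1.1) + (+0.77) + (+0.34) = -0.73 W/m²/K.
ΔT = −F/λ = −5.5/(-0.73) = 7.5 K.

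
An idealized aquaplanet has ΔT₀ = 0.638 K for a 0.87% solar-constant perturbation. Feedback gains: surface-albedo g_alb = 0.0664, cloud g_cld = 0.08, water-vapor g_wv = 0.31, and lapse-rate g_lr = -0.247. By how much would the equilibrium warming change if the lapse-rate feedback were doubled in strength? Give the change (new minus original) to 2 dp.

-0.19 K

Original: g = 0.2094, ΔT = 0.638/(1−0.2094) = 0.8070 K.
With doubled lapse-rate: g' = -0.0376, ΔT' = 0.638/(1+0.0376) = 0.6149 K.
Change = 0.6149 − 0.8070 = -0.19 K.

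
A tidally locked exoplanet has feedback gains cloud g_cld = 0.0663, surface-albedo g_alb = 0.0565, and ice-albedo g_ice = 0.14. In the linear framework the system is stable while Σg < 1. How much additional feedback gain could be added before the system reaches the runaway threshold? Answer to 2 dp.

0.74

Current total gain = 0.0663 + 0.0565 + 0.14 = 0.2628.
Margin to runaway = 1 − 0.2628 = 0.74.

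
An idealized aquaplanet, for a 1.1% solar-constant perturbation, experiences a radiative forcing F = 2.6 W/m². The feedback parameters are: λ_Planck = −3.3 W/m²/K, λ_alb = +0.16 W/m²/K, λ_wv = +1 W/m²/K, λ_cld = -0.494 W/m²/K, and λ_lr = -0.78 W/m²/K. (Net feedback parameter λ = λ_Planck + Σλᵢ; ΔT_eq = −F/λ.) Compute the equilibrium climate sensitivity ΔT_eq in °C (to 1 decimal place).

Net feedback parameter λ = (−3.3) + (+0.16) + (+1) + (-0.494) + (-0.78) = -3.414 W/m²/K.
ΔT = −F/λ = −2.6/(-3.414) = 0.8 °C.

0.8 °C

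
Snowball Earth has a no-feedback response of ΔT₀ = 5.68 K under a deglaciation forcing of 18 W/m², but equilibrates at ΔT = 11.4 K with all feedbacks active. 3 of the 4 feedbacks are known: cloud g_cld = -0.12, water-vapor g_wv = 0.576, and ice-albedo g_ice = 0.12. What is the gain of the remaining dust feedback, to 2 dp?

-0.07

Amplification A = ΔT/ΔT₀ = 11.4/5.68 = 2.007.
Total gain g = 1 − 1/A = 1 − 1/2.007 = 0.5017.
Known gains sum to -0.12 + 0.576 + 0.12 = 0.576.
g_dust = 0.5017 − 0.576 = -0.07.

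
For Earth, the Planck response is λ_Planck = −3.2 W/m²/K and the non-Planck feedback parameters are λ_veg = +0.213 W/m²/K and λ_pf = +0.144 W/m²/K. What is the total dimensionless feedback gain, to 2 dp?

0.11

Convert to gains: g_veg = 0.213/3.2 = 0.06656; g_pf = 0.144/3.2 = 0.045.
Total gain g = 0.11156.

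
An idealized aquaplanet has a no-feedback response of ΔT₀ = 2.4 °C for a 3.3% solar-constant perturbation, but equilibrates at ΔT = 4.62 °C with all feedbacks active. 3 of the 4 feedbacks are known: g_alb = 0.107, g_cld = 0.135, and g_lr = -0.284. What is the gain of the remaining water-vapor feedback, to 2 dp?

Amplification A = ΔT/ΔT₀ = 4.62/2.4 = 1.925.
Total gain g = 1 − 1/A = 1 − 1/1.925 = 0.4805.
Known gains sum to 0.107 + 0.135 − 0.284 = -0.042.
g_wv = 0.4805 + 0.042 = 0.52.

0.52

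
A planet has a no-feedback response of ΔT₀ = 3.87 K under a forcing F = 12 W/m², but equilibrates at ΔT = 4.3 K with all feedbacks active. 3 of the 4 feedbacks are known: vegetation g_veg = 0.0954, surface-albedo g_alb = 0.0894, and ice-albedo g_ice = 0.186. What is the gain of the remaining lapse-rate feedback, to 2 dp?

-0.27

Amplification A = ΔT/ΔT₀ = 4.3/3.87 = 1.111.
Total gain g = 1 − 1/A = 1 − 1/1.111 = 0.09991.
Known gains sum to 0.0954 + 0.0894 + 0.186 = 0.3708.
g_lr = 0.09991 − 0.3708 = -0.27.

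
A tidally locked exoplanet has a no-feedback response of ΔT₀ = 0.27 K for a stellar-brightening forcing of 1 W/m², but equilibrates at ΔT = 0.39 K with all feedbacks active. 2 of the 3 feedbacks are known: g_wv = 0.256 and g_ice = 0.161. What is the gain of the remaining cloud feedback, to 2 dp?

Amplification A = ΔT/ΔT₀ = 0.39/0.27 = 1.444.
Total gain g = 1 − 1/A = 1 − 1/1.444 = 0.3075.
Known gains sum to 0.256 + 0.161 = 0.417.
g_cld = 0.3075 − 0.417 = -0.11.

-0.11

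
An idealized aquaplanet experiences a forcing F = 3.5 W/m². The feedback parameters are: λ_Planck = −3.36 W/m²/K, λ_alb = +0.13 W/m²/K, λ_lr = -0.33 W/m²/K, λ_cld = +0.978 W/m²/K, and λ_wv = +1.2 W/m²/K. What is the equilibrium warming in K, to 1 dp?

2.5 K

Net feedback parameter λ = (−3.36) + (+0.13) + (-0.33) + (+0.978) + (+1.2) = -1.382 W/m²/K.
ΔT = −F/λ = −3.5/(-1.382) = 2.5 K.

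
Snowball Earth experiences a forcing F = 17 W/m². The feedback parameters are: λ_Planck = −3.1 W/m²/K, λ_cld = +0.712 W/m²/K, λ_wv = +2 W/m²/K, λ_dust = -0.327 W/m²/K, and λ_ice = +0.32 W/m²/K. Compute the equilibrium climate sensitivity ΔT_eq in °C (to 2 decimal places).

Net feedback parameter λ = (−3.1) + (+0.712) + (+2) + (-0.327) + (+0.32) = -0.395 W/m²/K.
ΔT = −F/λ = −17/(-0.395) = 43.04 °C.

43.04 °C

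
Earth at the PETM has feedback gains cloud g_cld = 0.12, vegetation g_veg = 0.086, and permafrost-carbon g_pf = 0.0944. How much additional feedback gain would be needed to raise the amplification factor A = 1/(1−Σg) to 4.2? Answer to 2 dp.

0.46

Current total gain = 0.3004.
Target gain for A = 4.2: g* = 1 − 1/4.2 = 0.7619.
Additional gain needed = 0.7619 − 0.3004 = 0.46.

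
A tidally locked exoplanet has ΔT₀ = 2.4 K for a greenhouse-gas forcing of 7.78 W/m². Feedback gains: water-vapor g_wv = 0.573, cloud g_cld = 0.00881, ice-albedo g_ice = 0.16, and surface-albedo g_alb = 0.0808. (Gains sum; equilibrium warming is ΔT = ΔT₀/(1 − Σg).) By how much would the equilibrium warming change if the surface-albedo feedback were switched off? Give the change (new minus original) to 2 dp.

Original: g = 0.82261, ΔT = 2.4/(1−0.82261) = 13.5295 K.
Without surface-albedo: g' = 0.74181, ΔT' = 2.4/(1−0.74181) = 9.2955 K.
Change = 9.2955 − 13.5295 = -4.23 K.

-4.23 K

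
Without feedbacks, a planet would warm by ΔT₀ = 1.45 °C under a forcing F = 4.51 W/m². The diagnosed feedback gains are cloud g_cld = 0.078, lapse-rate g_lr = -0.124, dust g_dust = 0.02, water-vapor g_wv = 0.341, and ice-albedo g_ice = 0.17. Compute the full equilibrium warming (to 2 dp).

2.82 °C

Total gain g = 0.078 − 0.124 + 0.02 + 0.341 + 0.17 = 0.485.
Amplification A = 1/(1 − 0.485) = 1.942.
ΔT = 1.45 × 1.942 = 2.82 °C.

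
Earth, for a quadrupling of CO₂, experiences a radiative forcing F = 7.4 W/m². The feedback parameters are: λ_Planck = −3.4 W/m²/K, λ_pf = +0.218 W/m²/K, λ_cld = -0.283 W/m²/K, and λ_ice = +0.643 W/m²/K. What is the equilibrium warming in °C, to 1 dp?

Net feedback parameter λ = (−3.4) + (+0.218) + (-0.283) + (+0.643) = -2.822 W/m²/K.
ΔT = −F/λ = −7.4/(-2.822) = 2.6 °C.

2.6 °C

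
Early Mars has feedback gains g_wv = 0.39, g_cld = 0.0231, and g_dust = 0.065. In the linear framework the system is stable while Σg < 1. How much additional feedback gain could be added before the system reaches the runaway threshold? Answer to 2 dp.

Current total gain = 0.39 + 0.0231 + 0.065 = 0.4781.
Margin to runaway = 1 − 0.4781 = 0.52.

0.52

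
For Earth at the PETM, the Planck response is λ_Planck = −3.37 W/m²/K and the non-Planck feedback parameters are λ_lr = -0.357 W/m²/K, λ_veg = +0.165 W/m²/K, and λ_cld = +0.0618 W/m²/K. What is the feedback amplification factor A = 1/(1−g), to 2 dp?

Convert to gains: g_lr = -0.357/3.37 = -0.1059; g_veg = 0.165/3.37 = 0.04896; g_cld = 0.0618/3.37 = 0.01834.
Total gain g = -0.0386.
A = 1/(1 + 0.0386) = 0.96.

0.96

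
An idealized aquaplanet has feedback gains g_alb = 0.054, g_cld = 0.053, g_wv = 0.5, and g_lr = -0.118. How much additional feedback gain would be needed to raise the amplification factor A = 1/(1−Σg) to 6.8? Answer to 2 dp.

Current total gain = 0.489.
Target gain for A = 6.8: g* = 1 − 1/6.8 = 0.8529.
Additional gain needed = 0.8529 − 0.489 = 0.36.

0.36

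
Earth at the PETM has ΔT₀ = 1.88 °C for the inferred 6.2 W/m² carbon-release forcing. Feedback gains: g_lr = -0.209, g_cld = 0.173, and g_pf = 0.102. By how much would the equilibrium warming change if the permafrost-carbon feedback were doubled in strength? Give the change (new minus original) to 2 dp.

0.25 °C

Original: g = 0.066, ΔT = 1.88/(1−0.066) = 2.0128 °C.
With doubled permafrost-carbon: g' = 0.168, ΔT' = 1.88/(1−0.168) = 2.2596 °C.
Change = 2.2596 − 2.0128 = 0.25 °C.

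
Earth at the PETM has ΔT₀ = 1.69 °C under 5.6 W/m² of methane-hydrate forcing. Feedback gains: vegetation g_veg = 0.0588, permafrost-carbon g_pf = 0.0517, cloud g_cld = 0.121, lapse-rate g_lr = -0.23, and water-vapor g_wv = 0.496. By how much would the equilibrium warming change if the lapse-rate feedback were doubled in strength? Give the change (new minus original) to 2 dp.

-1.06 °C

Original: g = 0.4975, ΔT = 1.69/(1−0.4975) = 3.3632 °C.
With doubled lapse-rate: g' = 0.2675, ΔT' = 1.69/(1−0.2675) = 2.3072 °C.
Change = 2.3072 − 3.3632 = -1.06 °C.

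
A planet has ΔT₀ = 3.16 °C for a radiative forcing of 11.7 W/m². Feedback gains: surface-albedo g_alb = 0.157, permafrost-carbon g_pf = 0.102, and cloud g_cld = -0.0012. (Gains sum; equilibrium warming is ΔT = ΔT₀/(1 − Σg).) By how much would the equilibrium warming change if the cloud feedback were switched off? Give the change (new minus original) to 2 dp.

Original: g = 0.2578, ΔT = 3.16/(1−0.2578) = 4.2576 °C.
Without cloud: g' = 0.259, ΔT' = 3.16/(1−0.259) = 4.2645 °C.
Change = 4.2645 − 4.2576 = 0.01 °C.

0.01 °C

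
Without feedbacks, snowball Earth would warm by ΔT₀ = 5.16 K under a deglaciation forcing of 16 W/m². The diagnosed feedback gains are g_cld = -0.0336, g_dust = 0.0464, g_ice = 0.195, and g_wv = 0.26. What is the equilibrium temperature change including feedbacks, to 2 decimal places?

Total gain g = -0.0336 + 0.0464 + 0.195 + 0.26 = 0.4678.
Amplification A = 1/(1 − 0.4678) = 1.879.
ΔT = 5.16 × 1.879 = 9.70 K.

9.70 K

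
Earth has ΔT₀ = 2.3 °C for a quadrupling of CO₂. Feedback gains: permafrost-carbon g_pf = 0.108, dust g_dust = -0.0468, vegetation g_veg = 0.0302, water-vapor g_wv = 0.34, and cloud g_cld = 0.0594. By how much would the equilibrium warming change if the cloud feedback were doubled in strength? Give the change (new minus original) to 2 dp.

0.60 °C

Original: g = 0.4908, ΔT = 2.3/(1−0.4908) = 4.5169 °C.
With doubled cloud: g' = 0.5502, ΔT' = 2.3/(1−0.5502) = 5.1134 °C.
Change = 5.1134 − 4.5169 = 0.60 °C.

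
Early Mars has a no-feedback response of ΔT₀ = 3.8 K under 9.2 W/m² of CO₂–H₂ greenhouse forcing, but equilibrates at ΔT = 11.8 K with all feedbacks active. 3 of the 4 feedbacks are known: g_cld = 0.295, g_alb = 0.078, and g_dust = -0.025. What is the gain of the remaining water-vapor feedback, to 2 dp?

0.33

Amplification A = ΔT/ΔT₀ = 11.8/3.8 = 3.105.
Total gain g = 1 − 1/A = 1 − 1/3.105 = 0.6779.
Known gains sum to 0.295 + 0.078 − 0.025 = 0.348.
g_wv = 0.6779 − 0.348 = 0.33.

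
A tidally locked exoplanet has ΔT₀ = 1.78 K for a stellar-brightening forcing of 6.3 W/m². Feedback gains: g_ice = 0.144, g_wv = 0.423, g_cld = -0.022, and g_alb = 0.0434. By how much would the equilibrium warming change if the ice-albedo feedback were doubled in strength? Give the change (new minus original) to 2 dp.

2.33 K

Original: g = 0.5884, ΔT = 1.78/(1−0.5884) = 4.3246 K.
With doubled ice-albedo: g' = 0.7324, ΔT' = 1.78/(1−0.7324) = 6.6517 K.
Change = 6.6517 − 4.3246 = 2.33 K.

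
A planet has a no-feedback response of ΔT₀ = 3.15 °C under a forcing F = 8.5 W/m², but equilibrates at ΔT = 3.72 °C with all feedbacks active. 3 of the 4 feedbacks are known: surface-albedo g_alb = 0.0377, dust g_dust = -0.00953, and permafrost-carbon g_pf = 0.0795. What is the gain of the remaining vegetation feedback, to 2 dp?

Amplification A = ΔT/ΔT₀ = 3.72/3.15 = 1.181.
Total gain g = 1 − 1/A = 1 − 1/1.181 = 0.1533.
Known gains sum to 0.0377 − 0.00953 + 0.0795 = 0.10767.
g_veg = 0.1533 − 0.10767 = 0.05.

0.05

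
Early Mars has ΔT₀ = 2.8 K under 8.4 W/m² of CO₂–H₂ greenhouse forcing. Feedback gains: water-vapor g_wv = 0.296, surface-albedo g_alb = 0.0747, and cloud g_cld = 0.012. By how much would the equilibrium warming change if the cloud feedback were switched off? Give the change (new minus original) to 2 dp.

Original: g = 0.3827, ΔT = 2.8/(1−0.3827) = 4.5359 K.
Without cloud: g' = 0.3707, ΔT' = 2.8/(1−0.3707) = 4.4494 K.
Change = 4.4494 − 4.5359 = -0.09 K.

-0.09 K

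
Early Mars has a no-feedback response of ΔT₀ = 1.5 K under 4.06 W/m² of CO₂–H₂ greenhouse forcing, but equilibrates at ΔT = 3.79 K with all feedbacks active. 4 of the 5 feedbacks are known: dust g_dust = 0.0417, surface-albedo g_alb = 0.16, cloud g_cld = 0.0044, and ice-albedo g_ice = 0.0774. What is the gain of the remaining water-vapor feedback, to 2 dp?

0.32

Amplification A = ΔT/ΔT₀ = 3.79/1.5 = 2.527.
Total gain g = 1 − 1/A = 1 − 1/2.527 = 0.6043.
Known gains sum to 0.0417 + 0.16 + 0.0044 + 0.0774 = 0.2835.
g_wv = 0.6043 − 0.2835 = 0.32.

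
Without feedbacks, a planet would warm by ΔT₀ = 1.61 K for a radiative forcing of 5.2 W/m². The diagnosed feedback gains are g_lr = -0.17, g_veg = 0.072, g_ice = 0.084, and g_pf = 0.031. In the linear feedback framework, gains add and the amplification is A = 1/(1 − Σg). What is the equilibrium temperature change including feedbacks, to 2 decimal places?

Total gain g = -0.17 + 0.072 + 0.084 + 0.031 = 0.017.
Amplification A = 1/(1 − 0.017) = 1.017.
ΔT = 1.61 × 1.017 = 1.64 K.

1.64 K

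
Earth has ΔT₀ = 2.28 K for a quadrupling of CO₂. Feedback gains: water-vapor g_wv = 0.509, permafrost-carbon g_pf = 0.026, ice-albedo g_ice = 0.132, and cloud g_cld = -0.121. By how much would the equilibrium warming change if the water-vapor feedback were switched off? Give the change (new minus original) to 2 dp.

Original: g = 0.546, ΔT = 2.28/(1−0.546) = 5.0220 K.
Without water-vapor: g' = 0.037, ΔT' = 2.28/(1−0.037) = 2.3676 K.
Change = 2.3676 − 5.0220 = -2.65 K.

-2.65 K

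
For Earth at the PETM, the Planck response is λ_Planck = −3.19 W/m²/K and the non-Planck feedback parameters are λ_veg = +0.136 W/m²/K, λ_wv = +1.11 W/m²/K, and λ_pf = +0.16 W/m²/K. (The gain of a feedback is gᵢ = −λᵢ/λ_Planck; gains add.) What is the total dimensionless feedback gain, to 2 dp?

Convert to gains: g_veg = 0.136/3.19 = 0.04263; g_wv = 1.11/3.19 = 0.348; g_pf = 0.16/3.19 = 0.05016.
Total gain g = 0.44079.

0.44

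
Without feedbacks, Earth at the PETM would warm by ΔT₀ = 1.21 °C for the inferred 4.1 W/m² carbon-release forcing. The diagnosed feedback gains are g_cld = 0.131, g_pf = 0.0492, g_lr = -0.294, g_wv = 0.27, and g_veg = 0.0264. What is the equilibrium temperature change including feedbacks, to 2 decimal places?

Total gain g = 0.131 + 0.0492 − 0.294 + 0.27 + 0.0264 = 0.1826.
Amplification A = 1/(1 − 0.1826) = 1.223.
ΔT = 1.21 × 1.223 = 1.48 °C.

1.48 °C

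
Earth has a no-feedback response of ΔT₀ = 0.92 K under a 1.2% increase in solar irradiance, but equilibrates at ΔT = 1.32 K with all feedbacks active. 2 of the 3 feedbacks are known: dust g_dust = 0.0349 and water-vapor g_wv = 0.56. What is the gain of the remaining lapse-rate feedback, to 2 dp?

Amplification A = ΔT/ΔT₀ = 1.32/0.92 = 1.435.
Total gain g = 1 − 1/A = 1 − 1/1.435 = 0.3031.
Known gains sum to 0.0349 + 0.56 = 0.5949.
g_lr = 0.3031 − 0.5949 = -0.29.

-0.29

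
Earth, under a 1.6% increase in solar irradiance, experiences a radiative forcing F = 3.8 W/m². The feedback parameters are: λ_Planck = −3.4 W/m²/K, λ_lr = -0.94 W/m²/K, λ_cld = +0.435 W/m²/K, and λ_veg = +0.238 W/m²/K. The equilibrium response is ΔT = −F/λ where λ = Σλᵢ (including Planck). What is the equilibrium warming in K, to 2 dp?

1.04 K

Net feedback parameter λ = (−3.4) + (-0.94) + (+0.435) + (+0.238) = -3.667 W/m²/K.
ΔT = −F/λ = −3.8/(-3.667) = 1.04 K.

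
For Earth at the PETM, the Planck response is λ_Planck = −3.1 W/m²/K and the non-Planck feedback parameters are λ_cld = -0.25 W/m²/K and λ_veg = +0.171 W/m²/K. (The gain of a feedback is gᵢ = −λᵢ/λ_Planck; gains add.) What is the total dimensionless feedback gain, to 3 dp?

-0.025

Convert to gains: g_cld = -0.25/3.1 = -0.08065; g_veg = 0.171/3.1 = 0.05516.
Total gain g = -0.02549.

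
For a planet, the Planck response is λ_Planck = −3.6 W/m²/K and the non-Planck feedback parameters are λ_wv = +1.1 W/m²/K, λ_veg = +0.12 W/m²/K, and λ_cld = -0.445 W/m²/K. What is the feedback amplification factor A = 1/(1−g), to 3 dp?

1.274

Convert to gains: g_wv = 1.1/3.6 = 0.3056; g_veg = 0.12/3.6 = 0.03333; g_cld = -0.445/3.6 = -0.1236.
Total gain g = 0.21533.
A = 1/(1 − 0.21533) = 1.274.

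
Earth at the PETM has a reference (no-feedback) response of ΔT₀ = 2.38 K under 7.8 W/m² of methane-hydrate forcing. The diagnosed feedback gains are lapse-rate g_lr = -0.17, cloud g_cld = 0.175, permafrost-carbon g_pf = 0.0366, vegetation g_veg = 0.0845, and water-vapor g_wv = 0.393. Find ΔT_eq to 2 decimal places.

Total gain g = -0.17 + 0.175 + 0.0366 + 0.0845 + 0.393 = 0.5191.
Amplification A = 1/(1 − 0.5191) = 2.079.
ΔT = 2.38 × 2.079 = 4.95 K.

4.95 K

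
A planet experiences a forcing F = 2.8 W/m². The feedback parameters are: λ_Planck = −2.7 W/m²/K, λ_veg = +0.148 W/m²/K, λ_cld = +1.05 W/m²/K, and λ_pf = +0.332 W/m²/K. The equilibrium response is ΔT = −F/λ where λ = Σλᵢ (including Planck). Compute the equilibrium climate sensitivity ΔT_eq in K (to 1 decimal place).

2.4 K

Net feedback parameter λ = (−2.7) + (+0.148) + (+1.05) + (+0.332) = -1.17 W/m²/K.
ΔT = −F/λ = −2.8/(-1.17) = 2.4 K.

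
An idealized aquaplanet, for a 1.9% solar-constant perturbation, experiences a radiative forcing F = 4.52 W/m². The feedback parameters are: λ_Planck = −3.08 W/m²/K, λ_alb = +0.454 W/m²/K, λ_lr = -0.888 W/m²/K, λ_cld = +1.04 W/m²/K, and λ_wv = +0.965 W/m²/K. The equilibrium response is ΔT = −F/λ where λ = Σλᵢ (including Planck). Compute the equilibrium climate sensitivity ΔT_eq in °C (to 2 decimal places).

Net feedback parameter λ = (−3.08) + (+0.454) + (-0.888) + (+1.04) + (+0.965) = -1.509 W/m²/K.
ΔT = −F/λ = −4.52/(-1.509) = 3.00 °C.

3.00 °C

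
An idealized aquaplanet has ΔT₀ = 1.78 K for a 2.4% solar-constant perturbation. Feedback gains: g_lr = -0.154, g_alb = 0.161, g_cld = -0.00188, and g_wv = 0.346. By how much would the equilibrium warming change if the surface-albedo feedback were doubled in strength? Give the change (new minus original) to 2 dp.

Original: g = 0.35112, ΔT = 1.78/(1−0.35112) = 2.7432 K.
With doubled surface-albedo: g' = 0.51212, ΔT' = 1.78/(1−0.51212) = 3.6484 K.
Change = 3.6484 − 2.7432 = 0.91 K.

0.91 K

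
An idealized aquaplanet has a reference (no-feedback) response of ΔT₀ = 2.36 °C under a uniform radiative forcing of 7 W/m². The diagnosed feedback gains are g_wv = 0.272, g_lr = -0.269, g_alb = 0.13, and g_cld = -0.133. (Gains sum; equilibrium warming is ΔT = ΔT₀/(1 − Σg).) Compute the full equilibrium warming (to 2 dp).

2.36 °C

Total gain g = 0.272 − 0.269 + 0.13 − 0.133 = 0.
Amplification A = 1/(1 − 0) = 1.
ΔT = 2.36 × 1 = 2.36 °C.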